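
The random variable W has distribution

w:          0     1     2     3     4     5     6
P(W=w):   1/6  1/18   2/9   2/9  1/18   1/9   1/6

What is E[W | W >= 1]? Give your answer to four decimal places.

P(W >= 1) = 1/18 + 2/9 + 2/9 + 1/18 + 1/9 + 1/6 = 5/6.
E[W | W >= 1] = [1·1/18 + 2·2/9 + 3·2/9 + 4·1/18 + 5·1/9 + 6·1/6] / (5/6)
 = 53/18 / (5/6)
 = 53/15

3.5333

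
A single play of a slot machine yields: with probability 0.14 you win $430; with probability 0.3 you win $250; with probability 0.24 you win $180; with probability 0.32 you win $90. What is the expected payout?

207.2

E[payout] = 430·0.14 + 250·0.3 + 180·0.24 + 90·0.32
 = 60.2 + 75 + 43.2 + 28.8
 = 207.2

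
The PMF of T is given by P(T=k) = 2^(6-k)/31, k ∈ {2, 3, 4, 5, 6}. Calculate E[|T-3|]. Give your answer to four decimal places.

0.8710

E[|T-3|] = Σ |t-3|·P(T=t)
 = 1·16/31 + 0·8/31 + 1·4/31 + 2·2/31 + 3·1/31
 = 16/31 + 0 + 4/31 + 4/31 + 3/31
 = 27/31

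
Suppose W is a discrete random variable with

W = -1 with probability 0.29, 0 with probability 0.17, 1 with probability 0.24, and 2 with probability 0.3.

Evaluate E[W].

E[W] = Σ w·P(W=w)
 = (-1)·0.29 + 0·0.17 + 1·0.24 + 2·0.3
 = (-0.29) + 0 + 0.24 + 0.6
 = 0.55

0.55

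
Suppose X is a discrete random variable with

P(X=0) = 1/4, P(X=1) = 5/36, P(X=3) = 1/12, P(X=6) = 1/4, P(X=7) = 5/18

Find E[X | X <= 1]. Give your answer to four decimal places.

P(X <= 1) = 1/4 + 5/36 = 7/18.
E[X | X <= 1] = [0·1/4 + 1·5/36] / (7/18)
 = 5/36 / (7/18)
 = 5/14

0.3571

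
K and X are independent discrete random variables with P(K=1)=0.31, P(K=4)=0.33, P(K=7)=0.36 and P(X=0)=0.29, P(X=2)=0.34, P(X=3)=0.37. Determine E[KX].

7.4285

E[KX] = Σ_k Σ_x kx · P(K=k)P(X=x)
 = 0·0.0899 + 2·0.1054 + 3·0.1147 + 0·0.0957 + 8·0.1122 + 12·0.1221 + 0·0.1044 + 14·0.1224 + 21·0.1332
 = 0 + 0.2108 + 0.3441 + 0 + 0.8976 + 1.4652 + 0 + 1.7136 + 2.7972
 = 7.4285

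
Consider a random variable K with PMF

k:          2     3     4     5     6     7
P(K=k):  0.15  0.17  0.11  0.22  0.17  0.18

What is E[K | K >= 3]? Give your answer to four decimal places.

P(K >= 3) = 0.17 + 0.11 + 0.22 + 0.17 + 0.18 = 0.85.
E[K | K >= 3] = [3·0.17 + 4·0.11 + 5·0.22 + 6·0.17 + 7·0.18] / 0.85
 = 4.33 / 0.85
 = 433/85

5.0941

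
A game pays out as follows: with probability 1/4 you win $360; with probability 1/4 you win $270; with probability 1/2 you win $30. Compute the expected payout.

172.5

E[payout] = 360·1/4 + 270·1/4 + 30·1/2
 = 90 + 135/2 + 15
 = 345/2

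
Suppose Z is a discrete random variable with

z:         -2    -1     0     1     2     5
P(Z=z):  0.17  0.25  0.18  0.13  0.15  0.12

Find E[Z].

0.44

E[Z] = Σ z·P(Z=z)
 = (-2)·0.17 + (-1)·0.25 + 0·0.18 + 1·0.13 + 2·0.15 + 5·0.12
 = (-0.34) + (-0.25) + 0 + 0.13 + 0.3 + 0.6
 = 0.44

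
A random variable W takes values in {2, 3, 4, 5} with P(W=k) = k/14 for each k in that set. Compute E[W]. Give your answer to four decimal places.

3.8571

E[W] = Σ w·P(W=w)
 = 2·1/7 + 3·3/14 + 4·2/7 + 5·5/14
 = 2/7 + 9/14 + 8/7 + 25/14
 = 27/7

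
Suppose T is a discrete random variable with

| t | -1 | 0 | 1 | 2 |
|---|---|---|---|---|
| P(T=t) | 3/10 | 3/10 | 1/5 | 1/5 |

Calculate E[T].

0.3

E[T] = Σ t·P(T=t)
 = (-1)·3/10 + 0·3/10 + 1·1/5 + 2·1/5
 = (-3/10) + 0 + 1/5 + 2/5
 = 3/10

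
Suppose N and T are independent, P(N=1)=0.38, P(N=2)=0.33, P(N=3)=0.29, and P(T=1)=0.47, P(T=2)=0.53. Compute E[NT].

E[NT] = Σ_n Σ_t nt · P(N=n)P(T=t)
 = 1·0.1786 + 2·0.2014 + 2·0.1551 + 4·0.1749 + 3·0.1363 + 6·0.1537
 = 0.1786 + 0.4028 + 0.3102 + 0.6996 + 0.4089 + 0.9222
 = 2.9223

2.9223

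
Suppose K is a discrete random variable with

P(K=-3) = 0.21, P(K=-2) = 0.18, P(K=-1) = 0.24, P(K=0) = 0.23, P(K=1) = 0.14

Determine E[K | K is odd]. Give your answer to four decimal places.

-1.2373

P(K is odd) = 0.21 + 0.24 + 0.14 = 0.59.
E[K | K is odd] = [(-3)·0.21 + (-1)·0.24 + 1·0.14] / 0.59
 = -0.73 / 0.59
 = -73/59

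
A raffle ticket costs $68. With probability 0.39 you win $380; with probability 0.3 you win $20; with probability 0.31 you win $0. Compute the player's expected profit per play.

E[payout] = 380·0.39 + 20·0.3 + 0·0.31
 = 148.2 + 6 + 0
 = 154.2
Net = 154.2 - 68 = 86.2

86.2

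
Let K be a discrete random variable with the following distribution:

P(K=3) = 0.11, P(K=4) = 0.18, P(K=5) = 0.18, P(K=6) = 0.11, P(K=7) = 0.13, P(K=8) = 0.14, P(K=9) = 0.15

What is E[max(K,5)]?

E[max(K,5)] = Σ max(k,5)·P(K=k)
 = 5·0.11 + 5·0.18 + 5·0.18 + 6·0.11 + 7·0.13 + 8·0.14 + 9·0.15
 = 0.55 + 0.9 + 0.9 + 0.66 + 0.91 + 1.12 + 1.35
 = 6.39

6.39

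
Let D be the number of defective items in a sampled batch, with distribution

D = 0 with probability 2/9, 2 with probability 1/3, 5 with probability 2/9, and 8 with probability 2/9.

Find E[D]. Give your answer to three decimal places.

3.556

E[D] = Σ d·P(D=d)
 = 0·2/9 + 2·1/3 + 5·2/9 + 8·2/9
 = 0 + 2/3 + 10/9 + 16/9
 = 32/9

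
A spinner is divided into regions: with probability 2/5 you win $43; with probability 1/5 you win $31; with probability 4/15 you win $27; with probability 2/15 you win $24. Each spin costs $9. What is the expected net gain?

E[payout] = 43·2/5 + 31·1/5 + 27·4/15 + 24·2/15
 = 86/5 + 31/5 + 36/5 + 16/5
 = 169/5
Net = 169/5 - 9 = 124/5

24.8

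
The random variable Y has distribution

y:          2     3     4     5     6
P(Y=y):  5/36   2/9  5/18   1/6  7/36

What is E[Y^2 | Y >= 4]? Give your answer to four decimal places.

P(Y >= 4) = 5/18 + 1/6 + 7/36 = 23/36.
E[Y^2 | Y >= 4] = [16·5/18 + 25·1/6 + 36·7/36] / (23/36)
 = 281/18 / (23/36)
 = 562/23

24.4348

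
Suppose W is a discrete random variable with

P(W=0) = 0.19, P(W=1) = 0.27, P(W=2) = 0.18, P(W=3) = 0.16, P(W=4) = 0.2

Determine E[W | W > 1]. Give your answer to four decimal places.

3.0370

P(W > 1) = 0.18 + 0.16 + 0.2 = 0.54.
E[W | W > 1] = [2·0.18 + 3·0.16 + 4·0.2] / 0.54
 = 1.64 / 0.54
 = 82/27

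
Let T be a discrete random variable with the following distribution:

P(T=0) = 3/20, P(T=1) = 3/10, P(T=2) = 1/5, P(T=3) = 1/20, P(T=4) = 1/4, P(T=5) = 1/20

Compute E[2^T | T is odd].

P(T is odd) = 3/10 + 1/20 + 1/20 = 2/5.
E[2^T | T is odd] = [2·3/10 + 8·1/20 + 32·1/20] / (2/5)
 = 13/5 / (2/5)
 = 13/2

6.5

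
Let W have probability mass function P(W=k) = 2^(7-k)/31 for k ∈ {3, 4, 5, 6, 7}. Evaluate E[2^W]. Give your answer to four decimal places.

E[2^W] = Σ 2^w·P(W=w)
 = 8·16/31 + 16·8/31 + 32·4/31 + 64·2/31 + 128·1/31
 = 128/31 + 128/31 + 128/31 + 128/31 + 128/31
 = 640/31

20.6452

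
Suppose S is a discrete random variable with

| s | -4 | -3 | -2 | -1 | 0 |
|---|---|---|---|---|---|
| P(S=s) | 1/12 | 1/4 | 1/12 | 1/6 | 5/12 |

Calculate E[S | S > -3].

P(S > -3) = 1/12 + 1/6 + 5/12 = 2/3.
E[S | S > -3] = [(-2)·1/12 + (-1)·1/6 + 0·5/12] / (2/3)
 = -1/3 / (2/3)
 = -1/2

-0.5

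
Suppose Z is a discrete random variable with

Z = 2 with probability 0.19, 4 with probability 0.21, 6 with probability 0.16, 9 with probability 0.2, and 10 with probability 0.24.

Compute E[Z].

6.38

E[Z] = Σ z·P(Z=z)
 = 2·0.19 + 4·0.21 + 6·0.16 + 9·0.2 + 10·0.24
 = 0.38 + 0.84 + 0.96 + 1.8 + 2.4
 = 6.38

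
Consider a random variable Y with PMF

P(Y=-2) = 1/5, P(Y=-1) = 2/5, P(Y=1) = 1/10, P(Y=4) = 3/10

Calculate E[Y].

0.5

E[Y] = Σ y·P(Y=y)
 = (-2)·1/5 + (-1)·2/5 + 1·1/10 + 4·3/10
 = (-2/5) + (-2/5) + 1/10 + 6/5
 = 1/2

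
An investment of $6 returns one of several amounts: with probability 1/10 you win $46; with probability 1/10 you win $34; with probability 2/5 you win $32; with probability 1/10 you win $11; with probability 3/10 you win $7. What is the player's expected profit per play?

18

E[payout] = 46·1/10 + 34·1/10 + 32·2/5 + 11·1/10 + 7·3/10
 = 23/5 + 17/5 + 64/5 + 11/10 + 21/10
 = 24
Net = 24 - 6 = 18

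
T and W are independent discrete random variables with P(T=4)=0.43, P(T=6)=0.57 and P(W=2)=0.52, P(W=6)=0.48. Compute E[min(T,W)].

3.5072

E[min(T,W)] = Σ_t Σ_w min(t,w) · P(T=t)P(W=w)
 = 2·0.2236 + 4·0.2064 + 2·0.2964 + 6·0.2736
 = 0.4472 + 0.8256 + 0.5928 + 1.6416
 = 3.5072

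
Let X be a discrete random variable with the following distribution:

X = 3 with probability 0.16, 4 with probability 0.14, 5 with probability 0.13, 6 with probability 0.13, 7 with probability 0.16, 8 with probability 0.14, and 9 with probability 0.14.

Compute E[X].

5.97

E[X] = Σ x·P(X=x)
 = 3·0.16 + 4·0.14 + 5·0.13 + 6·0.13 + 7·0.16 + 8·0.14 + 9·0.14
 = 0.48 + 0.56 + 0.65 + 0.78 + 1.12 + 1.12 + 1.26
 = 5.97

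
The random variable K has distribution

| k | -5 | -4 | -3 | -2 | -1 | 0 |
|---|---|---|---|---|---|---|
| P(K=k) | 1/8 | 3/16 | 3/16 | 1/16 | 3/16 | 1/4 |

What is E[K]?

-2.25

E[K] = Σ k·P(K=k)
 = (-5)·1/8 + (-4)·3/16 + (-3)·3/16 + (-2)·1/16 + (-1)·3/16 + 0·1/4
 = (-5/8) + (-3/4) + (-9/16) + (-1/8) + (-3/16) + 0
 = -9/4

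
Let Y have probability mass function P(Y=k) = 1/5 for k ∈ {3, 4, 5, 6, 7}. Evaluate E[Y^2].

E[Y^2] = Σ y^2·P(Y=y)
 = 9·1/5 + 16·1/5 + 25·1/5 + 36·1/5 + 49·1/5
 = 9/5 + 16/5 + 5 + 36/5 + 49/5
 = 27

27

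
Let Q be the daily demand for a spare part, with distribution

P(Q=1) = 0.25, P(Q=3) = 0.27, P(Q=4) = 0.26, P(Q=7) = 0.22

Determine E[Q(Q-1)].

E[Q(Q-1)] = Σ q(q-1)·P(Q=q)
 = 0·0.25 + 6·0.27 + 12·0.26 + 42·0.22
 = 0 + 1.62 + 3.12 + 9.24
 = 13.98

13.98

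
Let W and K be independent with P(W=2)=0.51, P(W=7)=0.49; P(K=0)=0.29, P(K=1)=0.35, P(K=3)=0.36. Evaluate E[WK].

E[WK] = Σ_w Σ_k wk · P(W=w)P(K=k)
 = 0·0.1479 + 2·0.1785 + 6·0.1836 + 0·0.1421 + 7·0.1715 + 21·0.1764
 = 0 + 0.357 + 1.1016 + 0 + 1.2005 + 3.7044
 = 6.3635

6.3635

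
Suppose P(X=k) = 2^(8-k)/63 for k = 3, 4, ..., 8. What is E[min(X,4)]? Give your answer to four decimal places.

3.4921

E[min(X,4)] = Σ min(x,4)·P(X=x)
 = 3·32/63 + 4·16/63 + 4·8/63 + 4·4/63 + 4·2/63 + 4·1/63
 = 32/21 + 64/63 + 32/63 + 16/63 + 8/63 + 4/63
 = 220/63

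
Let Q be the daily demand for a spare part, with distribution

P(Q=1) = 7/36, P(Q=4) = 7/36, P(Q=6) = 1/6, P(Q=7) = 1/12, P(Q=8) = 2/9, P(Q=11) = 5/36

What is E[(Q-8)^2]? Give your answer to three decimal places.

14.639

E[(Q-8)^2] = Σ (q-8)^2·P(Q=q)
 = 49·7/36 + 16·7/36 + 4·1/6 + 1·1/12 + 0·2/9 + 9·5/36
 = 343/36 + 28/9 + 2/3 + 1/12 + 0 + 5/4
 = 527/36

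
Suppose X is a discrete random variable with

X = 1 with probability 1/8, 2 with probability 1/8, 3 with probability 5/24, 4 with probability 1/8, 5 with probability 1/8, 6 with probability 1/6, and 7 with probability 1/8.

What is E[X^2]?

19.75

E[X^2] = Σ x^2·P(X=x)
 = 1·1/8 + 4·1/8 + 9·5/24 + 16·1/8 + 25·1/8 + 36·1/6 + 49·1/8
 = 1/8 + 1/2 + 15/8 + 2 + 25/8 + 6 + 49/8
 = 79/4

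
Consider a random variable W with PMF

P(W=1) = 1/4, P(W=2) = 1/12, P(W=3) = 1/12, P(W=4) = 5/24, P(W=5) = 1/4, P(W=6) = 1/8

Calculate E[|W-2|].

2

E[|W-2|] = Σ |w-2|·P(W=w)
 = 1·1/4 + 0·1/12 + 1·1/12 + 2·5/24 + 3·1/4 + 4·1/8
 = 1/4 + 0 + 1/12 + 5/12 + 3/4 + 1/2
 = 2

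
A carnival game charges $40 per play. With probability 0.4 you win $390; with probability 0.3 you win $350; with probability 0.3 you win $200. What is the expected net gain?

E[payout] = 390·0.4 + 350·0.3 + 200·0.3
 = 156 + 105 + 60
 = 321
Net = 321 - 40 = 281

281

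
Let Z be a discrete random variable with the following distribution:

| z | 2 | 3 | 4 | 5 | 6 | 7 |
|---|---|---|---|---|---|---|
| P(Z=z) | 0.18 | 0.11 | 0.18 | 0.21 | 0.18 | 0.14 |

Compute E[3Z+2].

15.56

E[3Z+2] = Σ (3z+2)·P(Z=z)
 = 8·0.18 + 11·0.11 + 14·0.18 + 17·0.21 + 20·0.18 + 23·0.14
 = 1.44 + 1.21 + 2.52 + 3.57 + 3.6 + 3.22
 = 15.56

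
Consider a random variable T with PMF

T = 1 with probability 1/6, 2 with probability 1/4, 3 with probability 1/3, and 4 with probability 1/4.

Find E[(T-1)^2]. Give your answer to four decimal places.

E[(T-1)^2] = Σ (t-1)^2·P(T=t)
 = 0·1/6 + 1·1/4 + 4·1/3 + 9·1/4
 = 0 + 1/4 + 4/3 + 9/4
 = 23/6

3.8333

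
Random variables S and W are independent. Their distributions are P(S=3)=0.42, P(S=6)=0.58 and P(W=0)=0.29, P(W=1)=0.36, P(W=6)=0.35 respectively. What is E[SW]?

11.6604

E[SW] = Σ_s Σ_w sw · P(S=s)P(W=w)
 = 0·0.1218 + 3·0.1512 + 18·0.147 + 0·0.1682 + 6·0.2088 + 36·0.203
 = 0 + 0.4536 + 2.646 + 0 + 1.2528 + 7.308
 = 11.6604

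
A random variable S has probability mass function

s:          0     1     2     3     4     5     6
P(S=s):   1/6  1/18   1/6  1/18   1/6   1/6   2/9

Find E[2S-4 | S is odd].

P(S is odd) = 1/18 + 1/18 + 1/6 = 5/18.
E[2S-4 | S is odd] = [(-2)·1/18 + 2·1/18 + 6·1/6] / (5/18)
 = 1 / (5/18)
 = 18/5

3.6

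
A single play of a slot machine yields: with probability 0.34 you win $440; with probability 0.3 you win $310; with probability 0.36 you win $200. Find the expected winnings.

314.6

E[payout] = 440·0.34 + 310·0.3 + 200·0.36
 = 149.6 + 93 + 72
 = 314.6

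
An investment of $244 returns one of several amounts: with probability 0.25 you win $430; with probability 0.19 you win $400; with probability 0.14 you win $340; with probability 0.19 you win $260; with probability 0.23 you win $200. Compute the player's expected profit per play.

82.5

E[payout] = 430·0.25 + 400·0.19 + 340·0.14 + 260·0.19 + 200·0.23
 = 107.5 + 76 + 47.6 + 49.4 + 46
 = 326.5
Net = 326.5 - 244 = 82.5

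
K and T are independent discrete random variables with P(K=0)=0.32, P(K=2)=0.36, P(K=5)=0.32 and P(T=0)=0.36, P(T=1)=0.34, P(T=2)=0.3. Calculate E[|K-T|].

1.9816

E[|K-T|] = Σ_k Σ_t |k-t| · P(K=k)P(T=t)
 = 0·0.1152 + 1·0.1088 + 2·0.096 + 2·0.1296 + 1·0.1224 + 0·0.108 + 5·0.1152 + 4·0.1088 + 3·0.096
 = 0 + 0.1088 + 0.192 + 0.2592 + 0.1224 + 0 + 0.576 + 0.4352 + 0.288
 = 1.9816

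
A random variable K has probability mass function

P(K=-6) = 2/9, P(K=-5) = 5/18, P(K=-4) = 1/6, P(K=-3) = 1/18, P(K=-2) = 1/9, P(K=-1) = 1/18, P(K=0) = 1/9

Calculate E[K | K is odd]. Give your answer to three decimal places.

P(K is odd) = 5/18 + 1/18 + 1/18 = 7/18.
E[K | K is odd] = [(-5)·5/18 + (-3)·1/18 + (-1)·1/18] / (7/18)
 = -29/18 / (7/18)
 = -29/7

-4.143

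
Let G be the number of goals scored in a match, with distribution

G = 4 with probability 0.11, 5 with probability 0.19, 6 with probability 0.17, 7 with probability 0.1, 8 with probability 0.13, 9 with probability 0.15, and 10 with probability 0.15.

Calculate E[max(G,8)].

8.45

E[max(G,8)] = Σ max(g,8)·P(G=g)
 = 8·0.11 + 8·0.19 + 8·0.17 + 8·0.1 + 8·0.13 + 9·0.15 + 10·0.15
 = 0.88 + 1.52 + 1.36 + 0.8 + 1.04 + 1.35 + 1.5
 = 8.45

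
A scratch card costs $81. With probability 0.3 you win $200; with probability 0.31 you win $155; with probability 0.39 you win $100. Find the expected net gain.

E[payout] = 200·0.3 + 155·0.31 + 100·0.39
 = 60 + 48.05 + 39
 = 147.05
Net = 147.05 - 81 = 66.05

66.05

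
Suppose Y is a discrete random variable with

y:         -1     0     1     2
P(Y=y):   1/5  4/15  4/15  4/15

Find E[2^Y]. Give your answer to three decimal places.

E[2^Y] = Σ 2^y·P(Y=y)
 = 1/2·1/5 + 1·4/15 + 2·4/15 + 4·4/15
 = 1/10 + 4/15 + 8/15 + 16/15
 = 59/30

1.967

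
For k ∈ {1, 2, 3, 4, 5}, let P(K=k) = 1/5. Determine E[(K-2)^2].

3

E[(K-2)^2] = Σ (k-2)^2·P(K=k)
 = 1·1/5 + 0·1/5 + 1·1/5 + 4·1/5 + 9·1/5
 = 1/5 + 0 + 1/5 + 4/5 + 9/5
 = 3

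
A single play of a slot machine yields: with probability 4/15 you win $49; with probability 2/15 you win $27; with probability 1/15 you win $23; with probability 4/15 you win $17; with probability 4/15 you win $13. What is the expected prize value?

26.2

E[payout] = 49·4/15 + 27·2/15 + 23·1/15 + 17·4/15 + 13·4/15
 = 196/15 + 18/5 + 23/15 + 68/15 + 52/15
 = 131/5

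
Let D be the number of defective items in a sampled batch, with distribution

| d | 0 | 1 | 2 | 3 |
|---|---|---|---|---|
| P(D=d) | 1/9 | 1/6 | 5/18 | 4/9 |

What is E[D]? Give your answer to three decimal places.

2.056

E[D] = Σ d·P(D=d)
 = 0·1/9 + 1·1/6 + 2·5/18 + 3·4/9
 = 0 + 1/6 + 5/9 + 4/3
 = 37/18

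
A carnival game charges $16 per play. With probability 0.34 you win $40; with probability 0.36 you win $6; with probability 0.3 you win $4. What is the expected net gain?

E[payout] = 40·0.34 + 6·0.36 + 4·0.3
 = 13.6 + 2.16 + 1.2
 = 16.96
Net = 16.96 - 16 = 0.96

0.96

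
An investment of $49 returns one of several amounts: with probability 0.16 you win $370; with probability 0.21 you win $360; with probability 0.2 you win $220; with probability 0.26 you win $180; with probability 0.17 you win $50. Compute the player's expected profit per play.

E[payout] = 370·0.16 + 360·0.21 + 220·0.2 + 180·0.26 + 50·0.17
 = 59.2 + 75.6 + 44 + 46.8 + 8.5
 = 234.1
Net = 234.1 - 49 = 185.1

185.1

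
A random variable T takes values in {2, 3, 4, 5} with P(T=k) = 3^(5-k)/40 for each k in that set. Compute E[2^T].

E[2^T] = Σ 2^t·P(T=t)
 = 4·27/40 + 8·9/40 + 16·3/40 + 32·1/40
 = 27/10 + 9/5 + 6/5 + 4/5
 = 13/2

6.5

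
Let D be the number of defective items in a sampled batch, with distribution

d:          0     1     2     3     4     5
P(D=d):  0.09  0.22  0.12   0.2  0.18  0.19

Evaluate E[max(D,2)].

E[max(D,2)] = Σ max(d,2)·P(D=d)
 = 2·0.09 + 2·0.22 + 2·0.12 + 3·0.2 + 4·0.18 + 5·0.19
 = 0.18 + 0.44 + 0.24 + 0.6 + 0.72 + 0.95
 = 3.13

3.13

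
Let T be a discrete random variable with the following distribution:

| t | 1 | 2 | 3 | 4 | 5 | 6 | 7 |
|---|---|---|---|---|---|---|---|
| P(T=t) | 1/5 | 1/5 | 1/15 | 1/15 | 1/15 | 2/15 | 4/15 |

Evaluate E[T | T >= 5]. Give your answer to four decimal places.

P(T >= 5) = 1/15 + 2/15 + 4/15 = 7/15.
E[T | T >= 5] = [5·1/15 + 6·2/15 + 7·4/15] / (7/15)
 = 3 / (7/15)
 = 45/7

6.4286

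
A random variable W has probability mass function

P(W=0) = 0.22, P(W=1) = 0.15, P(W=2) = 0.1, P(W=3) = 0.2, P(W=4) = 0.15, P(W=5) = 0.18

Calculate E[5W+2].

14.25

E[5W+2] = Σ (5w+2)·P(W=w)
 = 2·0.22 + 7·0.15 + 12·0.1 + 17·0.2 + 22·0.15 + 27·0.18
 = 0.44 + 1.05 + 1.2 + 3.4 + 3.3 + 4.86
 = 14.25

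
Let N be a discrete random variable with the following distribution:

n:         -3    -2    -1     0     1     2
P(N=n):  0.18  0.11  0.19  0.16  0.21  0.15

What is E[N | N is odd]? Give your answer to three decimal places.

-0.897

P(N is odd) = 0.18 + 0.19 + 0.21 = 0.58.
E[N | N is odd] = [(-3)·0.18 + (-1)·0.19 + 1·0.21] / 0.58
 = -0.52 / 0.58
 = -26/29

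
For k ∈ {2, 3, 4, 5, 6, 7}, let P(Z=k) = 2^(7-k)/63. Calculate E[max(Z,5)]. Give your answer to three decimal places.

E[max(Z,5)] = Σ max(z,5)·P(Z=z)
 = 5·32/63 + 5·16/63 + 5·8/63 + 5·4/63 + 6·2/63 + 7·1/63
 = 160/63 + 80/63 + 40/63 + 20/63 + 4/21 + 1/9
 = 319/63

5.063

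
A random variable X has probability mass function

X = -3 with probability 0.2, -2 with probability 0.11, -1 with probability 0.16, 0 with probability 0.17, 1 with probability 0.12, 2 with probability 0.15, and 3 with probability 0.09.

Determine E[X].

-0.29

E[X] = Σ x·P(X=x)
 = (-3)·0.2 + (-2)·0.11 + (-1)·0.16 + 0·0.17 + 1·0.12 + 2·0.15 + 3·0.09
 = (-0.6) + (-0.22) + (-0.16) + 0 + 0.12 + 0.3 + 0.27
 = -0.29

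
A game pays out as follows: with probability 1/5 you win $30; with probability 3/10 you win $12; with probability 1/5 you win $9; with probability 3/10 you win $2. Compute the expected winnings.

12

E[payout] = 30·1/5 + 12·3/10 + 9·1/5 + 2·3/10
 = 6 + 18/5 + 9/5 + 3/5
 = 12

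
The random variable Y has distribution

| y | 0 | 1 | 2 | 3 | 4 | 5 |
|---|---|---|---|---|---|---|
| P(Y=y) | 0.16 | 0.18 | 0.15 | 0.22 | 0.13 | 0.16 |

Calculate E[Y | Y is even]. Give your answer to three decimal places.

1.864

P(Y is even) = 0.16 + 0.15 + 0.13 = 0.44.
E[Y | Y is even] = [0·0.16 + 2·0.15 + 4·0.13] / 0.44
 = 0.82 / 0.44
 = 41/22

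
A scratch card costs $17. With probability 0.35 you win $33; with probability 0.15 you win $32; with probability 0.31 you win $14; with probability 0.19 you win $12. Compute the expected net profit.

E[payout] = 33·0.35 + 32·0.15 + 14·0.31 + 12·0.19
 = 11.55 + 4.8 + 4.34 + 2.28
 = 22.97
Net = 22.97 - 17 = 5.97

5.97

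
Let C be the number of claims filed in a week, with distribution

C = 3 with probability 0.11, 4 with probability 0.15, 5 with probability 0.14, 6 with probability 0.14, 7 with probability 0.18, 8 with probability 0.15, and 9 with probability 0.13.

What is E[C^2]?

E[C^2] = Σ c^2·P(C=c)
 = 9·0.11 + 16·0.15 + 25·0.14 + 36·0.14 + 49·0.18 + 64·0.15 + 81·0.13
 = 0.99 + 2.4 + 3.5 + 5.04 + 8.82 + 9.6 + 10.53
 = 40.88

40.88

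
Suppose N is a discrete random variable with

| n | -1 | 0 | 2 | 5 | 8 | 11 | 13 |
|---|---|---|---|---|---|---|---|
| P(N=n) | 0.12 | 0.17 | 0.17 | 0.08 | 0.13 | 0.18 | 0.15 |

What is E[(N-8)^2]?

32.81

E[(N-8)^2] = Σ (n-8)^2·P(N=n)
 = 81·0.12 + 64·0.17 + 36·0.17 + 9·0.08 + 0·0.13 + 9·0.18 + 25·0.15
 = 9.72 + 10.88 + 6.12 + 0.72 + 0 + 1.62 + 3.75
 = 32.81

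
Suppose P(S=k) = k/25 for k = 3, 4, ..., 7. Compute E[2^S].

E[2^S] = Σ 2^s·P(S=s)
 = 8·3/25 + 16·4/25 + 32·1/5 + 64·6/25 + 128·7/25
 = 24/25 + 64/25 + 32/5 + 384/25 + 896/25
 = 1528/25

61.12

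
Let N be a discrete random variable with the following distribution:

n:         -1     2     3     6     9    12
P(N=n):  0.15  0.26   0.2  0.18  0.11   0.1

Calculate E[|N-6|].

3.62

E[|N-6|] = Σ |n-6|·P(N=n)
 = 7·0.15 + 4·0.26 + 3·0.2 + 0·0.18 + 3·0.11 + 6·0.1
 = 1.05 + 1.04 + 0.6 + 0 + 0.33 + 0.6
 = 3.62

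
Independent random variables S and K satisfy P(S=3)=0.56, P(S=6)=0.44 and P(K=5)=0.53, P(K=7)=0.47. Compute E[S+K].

E[S+K] = Σ_s Σ_k (s+k) · P(S=s)P(K=k)
 = 8·0.2968 + 10·0.2632 + 11·0.2332 + 13·0.2068
 = 2.3744 + 2.632 + 2.5652 + 2.6884
 = 10.26

10.26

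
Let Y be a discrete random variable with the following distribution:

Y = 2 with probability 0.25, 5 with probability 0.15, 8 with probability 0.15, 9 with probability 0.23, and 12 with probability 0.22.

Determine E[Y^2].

E[Y^2] = Σ y^2·P(Y=y)
 = 4·0.25 + 25·0.15 + 64·0.15 + 81·0.23 + 144·0.22
 = 1 + 3.75 + 9.6 + 18.63 + 31.68
 = 64.66

64.66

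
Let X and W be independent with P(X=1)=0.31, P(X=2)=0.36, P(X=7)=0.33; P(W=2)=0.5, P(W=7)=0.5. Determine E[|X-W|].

2.81

E[|X-W|] = Σ_x Σ_w |x-w| · P(X=x)P(W=w)
 = 1·0.155 + 6·0.155 + 0·0.18 + 5·0.18 + 5·0.165 + 0·0.165
 = 0.155 + 0.93 + 0 + 0.9 + 0.825 + 0
 = 2.81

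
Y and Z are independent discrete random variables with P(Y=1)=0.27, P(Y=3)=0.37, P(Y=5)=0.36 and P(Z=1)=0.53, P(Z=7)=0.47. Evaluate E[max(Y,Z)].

E[max(Y,Z)] = Σ_y Σ_z max(y,z) · P(Y=y)P(Z=z)
 = 1·0.1431 + 7·0.1269 + 3·0.1961 + 7·0.1739 + 5·0.1908 + 7·0.1692
 = 0.1431 + 0.8883 + 0.5883 + 1.2173 + 0.954 + 1.1844
 = 4.9754

4.9754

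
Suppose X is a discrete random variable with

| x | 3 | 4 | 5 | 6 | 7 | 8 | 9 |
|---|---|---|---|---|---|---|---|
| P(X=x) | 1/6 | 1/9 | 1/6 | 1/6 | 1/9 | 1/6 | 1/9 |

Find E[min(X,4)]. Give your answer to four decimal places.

E[min(X,4)] = Σ min(x,4)·P(X=x)
 = 3·1/6 + 4·1/9 + 4·1/6 + 4·1/6 + 4·1/9 + 4·1/6 + 4·1/9
 = 1/2 + 4/9 + 2/3 + 2/3 + 4/9 + 2/3 + 4/9
 = 23/6

3.8333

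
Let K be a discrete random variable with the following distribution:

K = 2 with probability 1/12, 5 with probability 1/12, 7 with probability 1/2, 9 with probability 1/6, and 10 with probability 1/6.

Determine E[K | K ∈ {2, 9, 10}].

8

P(K ∈ {2, 9, 10}) = 1/12 + 1/6 + 1/6 = 5/12.
E[K | K ∈ {2, 9, 10}] = [2·1/12 + 9·1/6 + 10·1/6] / (5/12)
 = 10/3 / (5/12)
 = 8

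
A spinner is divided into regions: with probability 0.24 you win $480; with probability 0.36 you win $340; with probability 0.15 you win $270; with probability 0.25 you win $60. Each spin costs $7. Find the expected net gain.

286.1

E[payout] = 480·0.24 + 340·0.36 + 270·0.15 + 60·0.25
 = 115.2 + 122.4 + 40.5 + 15
 = 293.1
Net = 293.1 - 7 = 286.1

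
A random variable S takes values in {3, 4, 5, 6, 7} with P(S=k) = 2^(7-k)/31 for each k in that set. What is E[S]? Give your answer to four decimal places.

3.8387

E[S] = Σ s·P(S=s)
 = 3·16/31 + 4·8/31 + 5·4/31 + 6·2/31 + 7·1/31
 = 48/31 + 32/31 + 20/31 + 12/31 + 7/31
 = 119/31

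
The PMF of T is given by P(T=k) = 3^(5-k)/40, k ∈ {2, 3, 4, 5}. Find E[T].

E[T] = Σ t·P(T=t)
 = 2·27/40 + 3·9/40 + 4·3/40 + 5·1/40
 = 27/20 + 27/40 + 3/10 + 1/8
 = 49/20

2.45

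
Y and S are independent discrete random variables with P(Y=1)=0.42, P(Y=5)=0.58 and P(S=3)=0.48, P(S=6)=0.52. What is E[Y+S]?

7.88

E[Y+S] = Σ_y Σ_s (y+s) · P(Y=y)P(S=s)
 = 4·0.2016 + 7·0.2184 + 8·0.2784 + 11·0.3016
 = 0.8064 + 1.5288 + 2.2272 + 3.3176
 = 7.88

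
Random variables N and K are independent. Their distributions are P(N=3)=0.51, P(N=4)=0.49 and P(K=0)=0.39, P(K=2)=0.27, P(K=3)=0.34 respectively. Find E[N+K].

5.05

E[N+K] = Σ_n Σ_k (n+k) · P(N=n)P(K=k)
 = 3·0.1989 + 5·0.1377 + 6·0.1734 + 4·0.1911 + 6·0.1323 + 7·0.1666
 = 0.5967 + 0.6885 + 1.0404 + 0.7644 + 0.7938 + 1.1662
 = 5.05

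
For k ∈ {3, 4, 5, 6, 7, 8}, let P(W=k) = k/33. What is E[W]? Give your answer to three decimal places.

6.030

E[W] = Σ w·P(W=w)
 = 3·1/11 + 4·4/33 + 5·5/33 + 6·2/11 + 7·7/33 + 8·8/33
 = 3/11 + 16/33 + 25/33 + 12/11 + 49/33 + 64/33
 = 199/33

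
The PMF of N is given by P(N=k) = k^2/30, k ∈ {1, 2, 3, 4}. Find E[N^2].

E[N^2] = Σ n^2·P(N=n)
 = 1·1/30 + 4·2/15 + 9·3/10 + 16·8/15
 = 1/30 + 8/15 + 27/10 + 128/15
 = 59/5

11.8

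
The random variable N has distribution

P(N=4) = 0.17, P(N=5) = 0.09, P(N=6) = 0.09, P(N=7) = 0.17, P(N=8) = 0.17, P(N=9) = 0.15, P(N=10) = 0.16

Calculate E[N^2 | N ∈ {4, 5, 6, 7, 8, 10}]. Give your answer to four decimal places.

P(N ∈ {4, 5, 6, 7, 8, 10}) = 0.17 + 0.09 + 0.09 + 0.17 + 0.17 + 0.16 = 0.85.
E[N^2 | N ∈ {4, 5, 6, 7, 8, 10}] = [16·0.17 + 25·0.09 + 36·0.09 + 49·0.17 + 64·0.17 + 100·0.16] / 0.85
 = 43.42 / 0.85
 = 4342/85

51.0824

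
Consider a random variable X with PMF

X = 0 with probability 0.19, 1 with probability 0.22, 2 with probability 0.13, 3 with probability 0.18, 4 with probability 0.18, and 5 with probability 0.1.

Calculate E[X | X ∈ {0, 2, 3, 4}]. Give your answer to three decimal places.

2.235

P(X ∈ {0, 2, 3, 4}) = 0.19 + 0.13 + 0.18 + 0.18 = 0.68.
E[X | X ∈ {0, 2, 3, 4}] = [0·0.19 + 2·0.13 + 3·0.18 + 4·0.18] / 0.68
 = 1.52 / 0.68
 = 38/17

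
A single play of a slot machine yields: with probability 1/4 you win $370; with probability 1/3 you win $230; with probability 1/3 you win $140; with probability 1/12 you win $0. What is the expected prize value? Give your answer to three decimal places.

215.833

E[payout] = 370·1/4 + 230·1/3 + 140·1/3 + 0·1/12
 = 185/2 + 230/3 + 140/3 + 0
 = 1295/6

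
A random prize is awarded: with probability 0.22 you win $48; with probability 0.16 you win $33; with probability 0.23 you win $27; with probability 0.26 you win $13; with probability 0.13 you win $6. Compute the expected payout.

26.21

E[payout] = 48·0.22 + 33·0.16 + 27·0.23 + 13·0.26 + 6·0.13
 = 10.56 + 5.28 + 6.21 + 3.38 + 0.78
 = 26.21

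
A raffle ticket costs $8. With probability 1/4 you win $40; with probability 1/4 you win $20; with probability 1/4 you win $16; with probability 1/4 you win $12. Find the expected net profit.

14

E[payout] = 40·1/4 + 20·1/4 + 16·1/4 + 12·1/4
 = 10 + 5 + 4 + 3
 = 22
Net = 22 - 8 = 14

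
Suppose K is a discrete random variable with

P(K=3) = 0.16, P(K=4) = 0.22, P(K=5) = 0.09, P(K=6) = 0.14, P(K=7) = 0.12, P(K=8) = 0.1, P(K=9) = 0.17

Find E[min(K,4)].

3.84

E[min(K,4)] = Σ min(k,4)·P(K=k)
 = 3·0.16 + 4·0.22 + 4·0.09 + 4·0.14 + 4·0.12 + 4·0.1 + 4·0.17
 = 0.48 + 0.88 + 0.36 + 0.56 + 0.48 + 0.4 + 0.68
 = 3.84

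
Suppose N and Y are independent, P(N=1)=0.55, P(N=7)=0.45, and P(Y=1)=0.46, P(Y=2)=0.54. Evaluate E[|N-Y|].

2.754

E[|N-Y|] = Σ_n Σ_y |n-y| · P(N=n)P(Y=y)
 = 0·0.253 + 1·0.297 + 6·0.207 + 5·0.243
 = 0 + 0.297 + 1.242 + 1.215
 = 2.754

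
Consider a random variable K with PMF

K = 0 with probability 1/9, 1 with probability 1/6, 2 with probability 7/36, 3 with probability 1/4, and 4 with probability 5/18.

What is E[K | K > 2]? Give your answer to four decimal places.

P(K > 2) = 1/4 + 5/18 = 19/36.
E[K | K > 2] = [3·1/4 + 4·5/18] / (19/36)
 = 67/36 / (19/36)
 = 67/19

3.5263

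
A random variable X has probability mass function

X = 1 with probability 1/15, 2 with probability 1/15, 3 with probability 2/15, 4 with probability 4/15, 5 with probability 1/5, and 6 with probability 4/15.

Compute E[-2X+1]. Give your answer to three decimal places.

-7.533

E[-2X+1] = Σ (-2x+1)·P(X=x)
 = (-1)·1/15 + (-3)·1/15 + (-5)·2/15 + (-7)·4/15 + (-9)·1/5 + (-11)·4/15
 = (-1/15) + (-1/5) + (-2/3) + (-28/15) + (-9/5) + (-44/15)
 = -113/15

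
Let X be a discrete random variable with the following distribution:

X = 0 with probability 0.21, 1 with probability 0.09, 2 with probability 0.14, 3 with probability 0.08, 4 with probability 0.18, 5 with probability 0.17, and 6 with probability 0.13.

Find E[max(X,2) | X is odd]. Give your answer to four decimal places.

3.7353

P(X is odd) = 0.09 + 0.08 + 0.17 = 0.34.
E[max(X,2) | X is odd] = [2·0.09 + 3·0.08 + 5·0.17] / 0.34
 = 1.27 / 0.34
 = 127/34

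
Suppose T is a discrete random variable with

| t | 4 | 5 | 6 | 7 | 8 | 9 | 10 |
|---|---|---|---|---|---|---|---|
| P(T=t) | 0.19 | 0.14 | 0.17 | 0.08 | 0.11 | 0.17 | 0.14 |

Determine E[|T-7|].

1.89

E[|T-7|] = Σ |t-7|·P(T=t)
 = 3·0.19 + 2·0.14 + 1·0.17 + 0·0.08 + 1·0.11 + 2·0.17 + 3·0.14
 = 0.57 + 0.28 + 0.17 + 0 + 0.11 + 0.34 + 0.42
 = 1.89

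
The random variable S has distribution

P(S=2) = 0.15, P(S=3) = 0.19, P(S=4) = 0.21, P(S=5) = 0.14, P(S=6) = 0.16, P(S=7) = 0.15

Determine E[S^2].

E[S^2] = Σ s^2·P(S=s)
 = 4·0.15 + 9·0.19 + 16·0.21 + 25·0.14 + 36·0.16 + 49·0.15
 = 0.6 + 1.71 + 3.36 + 3.5 + 5.76 + 7.35
 = 22.28

22.28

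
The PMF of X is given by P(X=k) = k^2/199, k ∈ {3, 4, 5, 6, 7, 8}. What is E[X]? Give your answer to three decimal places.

E[X] = Σ x·P(X=x)
 = 3·9/199 + 4·16/199 + 5·25/199 + 6·36/199 + 7·49/199 + 8·64/199
 = 27/199 + 64/199 + 125/199 + 216/199 + 343/199 + 512/199
 = 1287/199

6.467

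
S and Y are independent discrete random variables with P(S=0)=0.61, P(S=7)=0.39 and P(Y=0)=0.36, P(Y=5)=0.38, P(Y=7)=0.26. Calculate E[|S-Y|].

3.5484

E[|S-Y|] = Σ_s Σ_y |s-y| · P(S=s)P(Y=y)
 = 0·0.2196 + 5·0.2318 + 7·0.1586 + 7·0.1404 + 2·0.1482 + 0·0.1014
 = 0 + 1.159 + 1.1102 + 0.9828 + 0.2964 + 0
 = 3.5484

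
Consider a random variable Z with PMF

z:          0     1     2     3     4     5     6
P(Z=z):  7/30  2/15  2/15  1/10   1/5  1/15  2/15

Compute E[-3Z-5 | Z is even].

P(Z is even) = 7/30 + 2/15 + 1/5 + 2/15 = 7/10.
E[-3Z-5 | Z is even] = [(-5)·7/30 + (-11)·2/15 + (-17)·1/5 + (-23)·2/15] / (7/10)
 = -91/10 / (7/10)
 = -13

-13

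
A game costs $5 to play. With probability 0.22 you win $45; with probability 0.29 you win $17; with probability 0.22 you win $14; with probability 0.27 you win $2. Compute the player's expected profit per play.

E[payout] = 45·0.22 + 17·0.29 + 14·0.22 + 2·0.27
 = 9.9 + 4.93 + 3.08 + 0.54
 = 18.45
Net = 18.45 - 5 = 13.45

13.45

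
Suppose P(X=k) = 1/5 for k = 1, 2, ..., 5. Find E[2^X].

E[2^X] = Σ 2^x·P(X=x)
 = 2·1/5 + 4·1/5 + 8·1/5 + 16·1/5 + 32·1/5
 = 2/5 + 4/5 + 8/5 + 16/5 + 32/5
 = 62/5

12.4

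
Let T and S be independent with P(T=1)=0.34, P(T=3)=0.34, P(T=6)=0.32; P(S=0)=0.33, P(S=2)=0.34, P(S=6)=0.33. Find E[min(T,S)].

E[min(T,S)] = Σ_t Σ_s min(t,s) · P(T=t)P(S=s)
 = 0·0.1122 + 1·0.1156 + 1·0.1122 + 0·0.1122 + 2·0.1156 + 3·0.1122 + 0·0.1056 + 2·0.1088 + 6·0.1056
 = 0 + 0.1156 + 0.1122 + 0 + 0.2312 + 0.3366 + 0 + 0.2176 + 0.6336
 = 1.6468

1.6468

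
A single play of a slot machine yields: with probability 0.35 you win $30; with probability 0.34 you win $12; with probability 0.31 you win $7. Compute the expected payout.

E[payout] = 30·0.35 + 12·0.34 + 7·0.31
 = 10.5 + 4.08 + 2.17
 = 16.75

16.75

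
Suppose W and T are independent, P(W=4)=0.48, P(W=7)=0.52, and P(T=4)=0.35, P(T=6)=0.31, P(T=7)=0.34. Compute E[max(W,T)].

E[max(W,T)] = Σ_w Σ_t max(w,t) · P(W=w)P(T=t)
 = 4·0.168 + 6·0.1488 + 7·0.1632 + 7·0.182 + 7·0.1612 + 7·0.1768
 = 0.672 + 0.8928 + 1.1424 + 1.274 + 1.1284 + 1.2376
 = 6.3472

6.3472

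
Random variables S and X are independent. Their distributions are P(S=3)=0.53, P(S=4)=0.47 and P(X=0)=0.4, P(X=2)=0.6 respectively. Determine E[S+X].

4.67

E[S+X] = Σ_s Σ_x (s+x) · P(S=s)P(X=x)
 = 3·0.212 + 5·0.318 + 4·0.188 + 6·0.282
 = 0.636 + 1.59 + 0.752 + 1.692
 = 4.67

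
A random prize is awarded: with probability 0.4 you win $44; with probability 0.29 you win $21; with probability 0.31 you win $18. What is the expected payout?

E[payout] = 44·0.4 + 21·0.29 + 18·0.31
 = 17.6 + 6.09 + 5.58
 = 29.27

29.27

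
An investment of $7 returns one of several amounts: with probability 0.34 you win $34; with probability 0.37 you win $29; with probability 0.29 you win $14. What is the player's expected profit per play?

E[payout] = 34·0.34 + 29·0.37 + 14·0.29
 = 11.56 + 10.73 + 4.06
 = 26.35
Net = 26.35 - 7 = 19.35

19.35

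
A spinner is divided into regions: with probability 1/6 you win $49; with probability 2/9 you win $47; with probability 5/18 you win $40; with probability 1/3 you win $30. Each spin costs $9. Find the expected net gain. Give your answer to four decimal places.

E[payout] = 49·1/6 + 47·2/9 + 40·5/18 + 30·1/3
 = 49/6 + 94/9 + 100/9 + 10
 = 715/18
Net = 715/18 - 9 = 553/18

30.7222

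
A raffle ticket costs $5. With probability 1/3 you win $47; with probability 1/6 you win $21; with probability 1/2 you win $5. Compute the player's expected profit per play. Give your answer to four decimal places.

16.6667

E[payout] = 47·1/3 + 21·1/6 + 5·1/2
 = 47/3 + 7/2 + 5/2
 = 65/3
Net = 65/3 - 5 = 50/3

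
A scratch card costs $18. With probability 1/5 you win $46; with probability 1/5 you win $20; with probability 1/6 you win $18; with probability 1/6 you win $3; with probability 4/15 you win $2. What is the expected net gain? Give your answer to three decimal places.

-0.767

E[payout] = 46·1/5 + 20·1/5 + 18·1/6 + 3·1/6 + 2·4/15
 = 46/5 + 4 + 3 + 1/2 + 8/15
 = 517/30
Net = 517/30 - 18 = -23/30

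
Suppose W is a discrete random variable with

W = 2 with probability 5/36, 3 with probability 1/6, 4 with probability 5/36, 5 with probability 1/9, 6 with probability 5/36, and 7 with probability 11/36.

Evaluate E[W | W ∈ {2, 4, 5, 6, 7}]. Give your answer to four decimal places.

5.2333

P(W ∈ {2, 4, 5, 6, 7}) = 5/36 + 5/36 + 1/9 + 5/36 + 11/36 = 5/6.
E[W | W ∈ {2, 4, 5, 6, 7}] = [2·5/36 + 4·5/36 + 5·1/9 + 6·5/36 + 7·11/36] / (5/6)
 = 157/36 / (5/6)
 = 157/30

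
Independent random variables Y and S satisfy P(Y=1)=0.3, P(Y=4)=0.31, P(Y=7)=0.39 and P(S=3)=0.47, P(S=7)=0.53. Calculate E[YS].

E[YS] = Σ_y Σ_s ys · P(Y=y)P(S=s)
 = 3·0.141 + 7·0.159 + 12·0.1457 + 28·0.1643 + 21·0.1833 + 49·0.2067
 = 0.423 + 1.113 + 1.7484 + 4.6004 + 3.8493 + 10.1283
 = 21.8624

21.8624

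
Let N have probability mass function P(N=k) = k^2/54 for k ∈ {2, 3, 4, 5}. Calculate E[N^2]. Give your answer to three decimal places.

18.111

E[N^2] = Σ n^2·P(N=n)
 = 4·2/27 + 9·1/6 + 16·8/27 + 25·25/54
 = 8/27 + 3/2 + 128/27 + 625/54
 = 163/9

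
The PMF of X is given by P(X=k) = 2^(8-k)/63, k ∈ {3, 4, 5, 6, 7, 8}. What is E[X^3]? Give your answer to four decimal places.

E[X^3] = Σ x^3·P(X=x)
 = 27·32/63 + 64·16/63 + 125·8/63 + 216·4/63 + 343·2/63 + 512·1/63
 = 96/7 + 1024/63 + 1000/63 + 96/7 + 98/9 + 512/63
 = 550/7

78.5714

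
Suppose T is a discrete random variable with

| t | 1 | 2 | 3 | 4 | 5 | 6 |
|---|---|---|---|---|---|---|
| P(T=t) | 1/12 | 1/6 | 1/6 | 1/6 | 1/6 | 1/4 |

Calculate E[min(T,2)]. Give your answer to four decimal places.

1.9167

E[min(T,2)] = Σ min(t,2)·P(T=t)
 = 1·1/12 + 2·1/6 + 2·1/6 + 2·1/6 + 2·1/6 + 2·1/4
 = 1/12 + 1/3 + 1/3 + 1/3 + 1/3 + 1/2
 = 23/12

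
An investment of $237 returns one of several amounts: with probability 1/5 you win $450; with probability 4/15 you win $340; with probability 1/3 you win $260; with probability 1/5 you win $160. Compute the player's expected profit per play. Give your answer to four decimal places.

62.3333

E[payout] = 450·1/5 + 340·4/15 + 260·1/3 + 160·1/5
 = 90 + 272/3 + 260/3 + 32
 = 898/3
Net = 898/3 - 237 = 187/3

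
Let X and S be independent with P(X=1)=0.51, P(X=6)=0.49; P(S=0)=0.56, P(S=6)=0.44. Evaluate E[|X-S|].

3.054

E[|X-S|] = Σ_x Σ_s |x-s| · P(X=x)P(S=s)
 = 1·0.2856 + 5·0.2244 + 6·0.2744 + 0·0.2156
 = 0.2856 + 1.122 + 1.6464 + 0
 = 3.054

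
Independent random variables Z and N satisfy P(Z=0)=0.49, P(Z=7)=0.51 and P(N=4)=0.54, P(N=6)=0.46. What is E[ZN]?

E[ZN] = Σ_z Σ_n zn · P(Z=z)P(N=n)
 = 0·0.2646 + 0·0.2254 + 28·0.2754 + 42·0.2346
 = 0 + 0 + 7.7112 + 9.8532
 = 17.5644

17.5644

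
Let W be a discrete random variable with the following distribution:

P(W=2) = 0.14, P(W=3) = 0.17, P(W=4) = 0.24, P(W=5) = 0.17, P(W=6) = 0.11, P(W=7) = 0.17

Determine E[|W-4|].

E[|W-4|] = Σ |w-4|·P(W=w)
 = 2·0.14 + 1·0.17 + 0·0.24 + 1·0.17 + 2·0.11 + 3·0.17
 = 0.28 + 0.17 + 0 + 0.17 + 0.22 + 0.51
 = 1.35

1.35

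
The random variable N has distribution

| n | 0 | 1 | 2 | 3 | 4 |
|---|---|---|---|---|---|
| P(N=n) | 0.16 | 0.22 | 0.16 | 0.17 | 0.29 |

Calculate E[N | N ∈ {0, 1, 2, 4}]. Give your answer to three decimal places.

P(N ∈ {0, 1, 2, 4}) = 0.16 + 0.22 + 0.16 + 0.29 = 0.83.
E[N | N ∈ {0, 1, 2, 4}] = [0·0.16 + 1·0.22 + 2·0.16 + 4·0.29] / 0.83
 = 1.7 / 0.83
 = 170/83

2.048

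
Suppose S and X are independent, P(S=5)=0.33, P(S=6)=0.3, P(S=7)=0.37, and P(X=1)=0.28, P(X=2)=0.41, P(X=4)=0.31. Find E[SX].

14.1336

E[SX] = Σ_s Σ_x sx · P(S=s)P(X=x)
 = 5·0.0924 + 10·0.1353 + 20·0.1023 + 6·0.084 + 12·0.123 + 24·0.093 + 7·0.1036 + 14·0.1517 + 28·0.1147
 = 0.462 + 1.353 + 2.046 + 0.504 + 1.476 + 2.232 + 0.7252 + 2.1238 + 3.2116
 = 14.1336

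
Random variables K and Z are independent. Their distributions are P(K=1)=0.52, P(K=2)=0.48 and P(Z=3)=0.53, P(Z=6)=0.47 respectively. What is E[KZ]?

E[KZ] = Σ_k Σ_z kz · P(K=k)P(Z=z)
 = 3·0.2756 + 6·0.2444 + 6·0.2544 + 12·0.2256
 = 0.8268 + 1.4664 + 1.5264 + 2.7072
 = 6.5268

6.5268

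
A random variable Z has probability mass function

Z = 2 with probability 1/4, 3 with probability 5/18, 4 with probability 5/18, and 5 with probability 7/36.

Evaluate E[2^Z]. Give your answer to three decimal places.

13.889

E[2^Z] = Σ 2^z·P(Z=z)
 = 4·1/4 + 8·5/18 + 16·5/18 + 32·7/36
 = 1 + 20/9 + 40/9 + 56/9
 = 125/9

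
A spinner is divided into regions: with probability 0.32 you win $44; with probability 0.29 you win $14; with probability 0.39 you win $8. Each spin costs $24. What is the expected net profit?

E[payout] = 44·0.32 + 14·0.29 + 8·0.39
 = 14.08 + 4.06 + 3.12
 = 21.26
Net = 21.26 - 24 = -2.74

-2.74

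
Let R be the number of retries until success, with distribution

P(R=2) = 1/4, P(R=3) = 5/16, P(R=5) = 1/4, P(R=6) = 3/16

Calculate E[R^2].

16.8125

E[R^2] = Σ r^2·P(R=r)
 = 4·1/4 + 9·5/16 + 25·1/4 + 36·3/16
 = 1 + 45/16 + 25/4 + 27/4
 = 269/16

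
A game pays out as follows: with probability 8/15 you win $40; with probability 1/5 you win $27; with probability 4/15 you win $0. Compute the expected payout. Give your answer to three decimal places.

26.733

E[payout] = 40·8/15 + 27·1/5 + 0·4/15
 = 64/3 + 27/5 + 0
 = 401/15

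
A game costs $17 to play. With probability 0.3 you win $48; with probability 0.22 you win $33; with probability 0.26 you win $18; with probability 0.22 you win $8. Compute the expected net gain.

11.1

E[payout] = 48·0.3 + 33·0.22 + 18·0.26 + 8·0.22
 = 14.4 + 7.26 + 4.68 + 1.76
 = 28.1
Net = 28.1 - 17 = 11.1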